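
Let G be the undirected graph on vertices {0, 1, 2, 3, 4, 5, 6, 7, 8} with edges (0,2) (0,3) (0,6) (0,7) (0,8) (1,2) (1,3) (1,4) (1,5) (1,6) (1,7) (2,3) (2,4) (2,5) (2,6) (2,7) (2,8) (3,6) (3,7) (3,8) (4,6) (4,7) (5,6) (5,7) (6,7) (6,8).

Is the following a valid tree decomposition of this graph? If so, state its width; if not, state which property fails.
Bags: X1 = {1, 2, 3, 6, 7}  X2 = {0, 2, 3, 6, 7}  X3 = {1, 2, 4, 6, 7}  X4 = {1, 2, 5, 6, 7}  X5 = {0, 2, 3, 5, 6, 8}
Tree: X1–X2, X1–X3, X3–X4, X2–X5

A tree decomposition must satisfy three properties: every vertex lies in some bag; for every edge, both endpoints lie together in some bag; and for every vertex, the bags containing it form a connected subtree. Here bags containing vertex 5 are not connected in the tree, so the decomposition is invalid.

No — bags containing vertex 5 are not connected in the tree.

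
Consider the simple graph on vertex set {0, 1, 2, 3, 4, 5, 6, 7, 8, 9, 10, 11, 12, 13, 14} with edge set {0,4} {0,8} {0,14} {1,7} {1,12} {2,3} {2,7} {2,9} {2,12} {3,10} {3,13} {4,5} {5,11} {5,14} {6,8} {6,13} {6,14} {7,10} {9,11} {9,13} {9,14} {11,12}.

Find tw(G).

3

A width-3 tree decomposition is:
Bags: B1 = {1, 7, 10, 12}  B2 = {2, 7, 10, 12}  B3 = {2, 3, 10, 12}  B4 = {2, 3, 11, 12}  B5 = {2, 3, 9, 11}  B6 = {3, 9, 11, 13}  B7 = {5, 9, 11, 13}  B8 = {5, 9, 13, 14}  B9 = {5, 6, 13, 14}  B10 = {4, 5, 6, 14}  B11 = {0, 4, 6, 14}  B12 = {0, 4, 6, 8}
Tree: B1–B2, B2–B3, B3–B4, B4–B5, B5–B6, B6–B7, B7–B8, B8–B9, B9–B10, B10–B11, B11–B12
The largest bag has 4 vertices, giving width 3; this decomposition certifies tw(G) ≤ 3. For the lower bound: the 4 vertex sets {1,7,10}, {12}, {2}, {3,9,11,13} are disjoint, each induces a connected subgraph, and every pair is joined by at least one edge of G. Contracting each set to a single vertex therefore yields K_{4} as a minor, and since treewidth is minor-monotone, tw(G) ≥ tw(K_{4}) = 3. Hence tw(G) = 3 exactly.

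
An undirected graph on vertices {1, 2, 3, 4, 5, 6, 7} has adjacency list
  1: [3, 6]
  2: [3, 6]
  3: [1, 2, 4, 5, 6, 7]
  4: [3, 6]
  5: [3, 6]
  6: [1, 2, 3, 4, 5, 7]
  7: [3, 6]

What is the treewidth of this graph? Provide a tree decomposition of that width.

Each bag holds 3 vertices, so the decomposition has width 2, which upper-bounds the treewidth. Conversely, {1, 3, 6} is a clique of size 3, and the vertices of any clique must share a bag in every tree decomposition; so some bag has ≥ 3 vertices and tw(G) ≥ 2. Hence tw(G) = 2 exactly.

Treewidth 2.
One such decomposition:
Bags: B1 = {3, 5, 6}  B2 = {3, 4, 6}  B3 = {1, 3, 6}  B4 = {3, 6, 7}  B5 = {2, 3, 6}
Tree: B1–B2, B2–B3, B3–B4, B1–B5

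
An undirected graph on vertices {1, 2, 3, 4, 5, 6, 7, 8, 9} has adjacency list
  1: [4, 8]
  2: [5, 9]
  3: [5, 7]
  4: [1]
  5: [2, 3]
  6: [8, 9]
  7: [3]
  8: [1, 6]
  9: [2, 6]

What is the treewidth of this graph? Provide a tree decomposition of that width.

Each bag holds 2 vertices, so the decomposition has width 1, which upper-bounds the treewidth. Since G has at least one edge (e.g. 4–1), it is not an edgeless graph, so tw(G) ≥ 1. Hence tw(G) = 1 exactly.

Treewidth 1.
One optimal decomposition is:
Bags: B1 = {1, 4}  B2 = {1, 8}  B3 = {6, 8}  B4 = {6, 9}  B5 = {2, 9}  B6 = {2, 5}  B7 = {3, 5}  B8 = {3, 7}
Tree: B1–B2, B2–B3, B3–B4, B4–B5, B5–B6, B6–B7, B7–B8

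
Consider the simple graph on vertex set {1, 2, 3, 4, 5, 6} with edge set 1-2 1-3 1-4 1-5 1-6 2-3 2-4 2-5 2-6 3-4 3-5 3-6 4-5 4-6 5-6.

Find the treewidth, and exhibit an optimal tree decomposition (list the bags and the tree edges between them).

A single bag containing all 6 vertices is trivially a valid decomposition of width 5. For the lower bound, the 6 vertices {1, 2, 3, 4, 5, 6} are pairwise adjacent, and any tree decomposition puts a clique entirely inside one bag — forcing width ≥ 5. Combining the bounds, tw(G) = 5.

Treewidth 5.
Bags: B1 = {1, 2, 3, 4, 5, 6}
Tree: (single bag)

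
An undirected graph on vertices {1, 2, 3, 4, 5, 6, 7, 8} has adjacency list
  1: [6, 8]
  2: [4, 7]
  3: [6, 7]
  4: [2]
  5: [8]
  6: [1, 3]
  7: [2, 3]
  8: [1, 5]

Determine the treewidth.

1

A width-1 tree decomposition is:
Bags: B1 = {5, 8}  B2 = {1, 8}  B3 = {1, 6}  B4 = {3, 6}  B5 = {3, 7}  B6 = {2, 7}  B7 = {2, 4}
Tree: B1–B2, B2–B3, B3–B4, B4–B5, B5–B6, B6–B7
Every bag has size at most 2, so the width is 2 − 1 = 1 and tw(G) ≤ 1. Any graph with an edge has treewidth ≥ 1, and G has the edge 5–8. The upper and lower bounds meet at 1, so that is the treewidth.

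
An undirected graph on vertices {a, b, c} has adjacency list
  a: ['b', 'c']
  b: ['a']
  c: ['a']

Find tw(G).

1

A width-1 tree decomposition is:
Bags: B1 = {a, c}  B2 = {a, b}
Tree: B1–B2
Every bag has size at most 2, so the width is 2 − 1 = 1 and tw(G) ≤ 1. G has an edge, so its treewidth is at least 1. Hence tw(G) = 1 exactly.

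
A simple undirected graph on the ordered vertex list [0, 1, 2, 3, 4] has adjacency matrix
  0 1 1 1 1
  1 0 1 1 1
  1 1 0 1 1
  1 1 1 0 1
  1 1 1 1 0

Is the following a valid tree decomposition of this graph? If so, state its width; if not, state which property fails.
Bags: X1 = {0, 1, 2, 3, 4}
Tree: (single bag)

Vertex coverage: the bags together contain {0, 1, 2, 3, 4}, the full vertex set. Edge coverage: each edge of G has both endpoints in at least one bag. Running intersection: for every vertex, the bags containing it form a connected subtree. All three properties hold, so this is a valid tree decomposition of width max|bag| − 1 = 4, and hence tw(G) ≤ 4.

Yes; width 4.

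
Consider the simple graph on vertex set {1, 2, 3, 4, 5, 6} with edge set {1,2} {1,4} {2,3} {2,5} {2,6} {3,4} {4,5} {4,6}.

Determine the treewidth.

2

A width-2 tree decomposition is:
Bags: B1 = {2, 4, 5}  B2 = {2, 4, 6}  B3 = {2, 3, 4}  B4 = {1, 2, 4}
Tree: B1–B2, B2–B3, B3–B4
The largest bag has 3 vertices, giving width 2; this decomposition certifies tw(G) ≤ 2. For the lower bound, G contains the cycle 5–2–6–4–5, so G is not a forest; only forests have treewidth ≤ 1, hence tw(G) ≥ 2. Therefore the treewidth is 2.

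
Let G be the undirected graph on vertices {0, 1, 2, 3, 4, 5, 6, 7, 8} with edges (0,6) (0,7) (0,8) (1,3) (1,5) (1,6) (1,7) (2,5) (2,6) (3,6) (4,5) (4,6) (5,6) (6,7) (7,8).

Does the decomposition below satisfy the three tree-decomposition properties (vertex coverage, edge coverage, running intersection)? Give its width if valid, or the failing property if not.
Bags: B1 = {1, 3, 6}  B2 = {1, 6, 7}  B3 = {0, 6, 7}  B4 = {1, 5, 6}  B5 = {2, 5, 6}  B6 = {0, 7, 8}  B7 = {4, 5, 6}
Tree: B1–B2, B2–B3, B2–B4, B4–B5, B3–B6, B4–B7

Yes; width 2.

Checking the three conditions: (i) the bags cover all of {0, 1, 2, 3, 4, 5, 6, 7, 8}; (ii) for each edge, some bag contains both endpoints; (iii) the bags containing any fixed vertex form a subtree. All hold, so the decomposition is valid with width 3 − 1 = 2.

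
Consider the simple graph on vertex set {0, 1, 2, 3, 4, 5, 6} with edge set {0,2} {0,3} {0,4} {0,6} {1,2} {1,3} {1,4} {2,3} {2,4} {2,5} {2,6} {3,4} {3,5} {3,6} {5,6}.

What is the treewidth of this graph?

3

A width-3 tree decomposition is:
Bags: B1 = {0, 2, 3, 4}  B2 = {1, 2, 3, 4}  B3 = {0, 2, 3, 6}  B4 = {2, 3, 5, 6}
Tree: B1–B2, B1–B3, B3–B4
Every bag has size at most 4, so the width is 4 − 1 = 3 and tw(G) ≤ 3. On the other hand G contains the 4-clique {0, 2, 3, 4}. A clique must lie in a single bag of any decomposition, so no decomposition can have width below 3. Hence tw(G) = 3 exactly.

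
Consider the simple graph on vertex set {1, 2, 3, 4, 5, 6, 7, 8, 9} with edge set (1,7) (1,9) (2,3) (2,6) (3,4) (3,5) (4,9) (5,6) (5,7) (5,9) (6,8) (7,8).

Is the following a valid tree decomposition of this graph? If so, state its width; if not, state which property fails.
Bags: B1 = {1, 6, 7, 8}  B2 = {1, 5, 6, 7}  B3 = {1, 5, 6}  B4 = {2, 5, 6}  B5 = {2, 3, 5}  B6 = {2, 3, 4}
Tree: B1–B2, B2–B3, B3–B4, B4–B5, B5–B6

A tree decomposition must satisfy three properties: every vertex lies in some bag; for every edge, both endpoints lie together in some bag; and for every vertex, the bags containing it form a connected subtree. Here vertex 9 appears in no bag, so the decomposition is invalid.

No — vertex 9 appears in no bag.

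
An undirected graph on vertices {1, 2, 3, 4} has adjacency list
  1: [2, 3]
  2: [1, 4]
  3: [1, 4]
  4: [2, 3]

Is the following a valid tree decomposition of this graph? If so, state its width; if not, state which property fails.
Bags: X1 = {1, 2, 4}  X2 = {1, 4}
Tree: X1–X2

No — vertex 3 appears in no bag.

A tree decomposition must satisfy three properties: every vertex lies in some bag; for every edge, both endpoints lie together in some bag; and for every vertex, the bags containing it form a connected subtree. Here vertex 3 appears in no bag, so the decomposition is invalid.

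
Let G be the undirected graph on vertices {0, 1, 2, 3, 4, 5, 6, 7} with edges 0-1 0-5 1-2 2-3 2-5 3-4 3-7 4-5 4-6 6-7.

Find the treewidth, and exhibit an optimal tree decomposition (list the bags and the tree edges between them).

Each bag holds 3 vertices, so the decomposition has width 2, which upper-bounds the treewidth. The edges 1–0–5–2–1 form a cycle, so G is not a tree and its treewidth is at least 2. Therefore the treewidth is 2.

Treewidth 2.
One optimal decomposition is:
Bags: B1 = {0, 1, 2}  B2 = {0, 2, 5}  B3 = {2, 3, 5}  B4 = {3, 4, 5}  B5 = {3, 4, 7}  B6 = {4, 6, 7}
Tree: B1–B2, B2–B3, B3–B4, B4–B5, B5–B6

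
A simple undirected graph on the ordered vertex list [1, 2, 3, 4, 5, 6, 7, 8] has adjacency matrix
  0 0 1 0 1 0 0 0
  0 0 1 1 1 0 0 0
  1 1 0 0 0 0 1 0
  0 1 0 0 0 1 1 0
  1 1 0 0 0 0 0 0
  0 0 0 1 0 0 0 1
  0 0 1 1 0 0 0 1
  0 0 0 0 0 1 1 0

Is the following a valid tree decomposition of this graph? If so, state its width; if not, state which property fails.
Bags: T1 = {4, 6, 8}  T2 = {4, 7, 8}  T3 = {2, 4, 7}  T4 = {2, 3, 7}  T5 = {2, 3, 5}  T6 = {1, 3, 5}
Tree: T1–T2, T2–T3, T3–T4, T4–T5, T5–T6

Yes; width 2.

Vertex coverage: the bags together contain {1, 2, 3, 4, 5, 6, 7, 8}, the full vertex set. Edge coverage: each edge of G has both endpoints in at least one bag. Running intersection: for every vertex, the bags containing it form a connected subtree. All three properties hold, so this is a valid tree decomposition of width max|bag| − 1 = 2, and hence tw(G) ≤ 2.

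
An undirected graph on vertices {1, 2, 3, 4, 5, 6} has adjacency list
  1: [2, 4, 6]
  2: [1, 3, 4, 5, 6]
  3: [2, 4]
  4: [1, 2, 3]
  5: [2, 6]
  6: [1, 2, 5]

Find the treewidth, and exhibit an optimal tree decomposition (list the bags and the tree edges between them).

Treewidth 2.
Bags: B1 = {1, 2, 6}  B2 = {1, 2, 4}  B3 = {2, 3, 4}  B4 = {2, 5, 6}
Tree: B1–B2, B2–B3, B1–B4

Each bag holds 3 vertices, so the decomposition has width 2, which upper-bounds the treewidth. For the lower bound, the 3 vertices {1, 2, 4} are pairwise adjacent, and any tree decomposition puts a clique entirely inside one bag — forcing width ≥ 2. Therefore the treewidth is 2.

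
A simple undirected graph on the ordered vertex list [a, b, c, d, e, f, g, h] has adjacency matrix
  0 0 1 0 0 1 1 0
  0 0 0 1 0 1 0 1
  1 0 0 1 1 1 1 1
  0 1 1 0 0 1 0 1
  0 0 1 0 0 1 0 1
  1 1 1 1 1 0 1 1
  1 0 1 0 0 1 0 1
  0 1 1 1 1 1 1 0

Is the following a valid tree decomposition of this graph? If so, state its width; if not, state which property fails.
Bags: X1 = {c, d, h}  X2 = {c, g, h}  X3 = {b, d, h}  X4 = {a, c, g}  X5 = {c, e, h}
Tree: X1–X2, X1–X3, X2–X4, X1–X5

A tree decomposition must satisfy three properties: every vertex lies in some bag; for every edge, both endpoints lie together in some bag; and for every vertex, the bags containing it form a connected subtree. Here vertex f appears in no bag, so the decomposition is invalid.

No — vertex f appears in no bag.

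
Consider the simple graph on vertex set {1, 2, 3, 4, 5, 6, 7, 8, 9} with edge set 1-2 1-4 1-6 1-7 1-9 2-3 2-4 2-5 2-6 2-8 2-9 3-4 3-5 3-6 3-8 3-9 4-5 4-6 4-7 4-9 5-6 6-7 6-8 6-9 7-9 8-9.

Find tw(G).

4

A width-4 tree decomposition is:
Bags: B1 = {2, 3, 4, 6, 9}  B2 = {2, 3, 4, 5, 6}  B3 = {2, 3, 6, 8, 9}  B4 = {1, 2, 4, 6, 9}  B5 = {1, 4, 6, 7, 9}
Tree: B1–B2, B1–B3, B1–B4, B4–B5
Each bag holds 5 vertices, so the decomposition has width 4, which upper-bounds the treewidth. For the lower bound, the 5 vertices {1, 2, 4, 6, 9} are pairwise adjacent, and any tree decomposition puts a clique entirely inside one bag — forcing width ≥ 4. Combining the bounds, tw(G) = 4.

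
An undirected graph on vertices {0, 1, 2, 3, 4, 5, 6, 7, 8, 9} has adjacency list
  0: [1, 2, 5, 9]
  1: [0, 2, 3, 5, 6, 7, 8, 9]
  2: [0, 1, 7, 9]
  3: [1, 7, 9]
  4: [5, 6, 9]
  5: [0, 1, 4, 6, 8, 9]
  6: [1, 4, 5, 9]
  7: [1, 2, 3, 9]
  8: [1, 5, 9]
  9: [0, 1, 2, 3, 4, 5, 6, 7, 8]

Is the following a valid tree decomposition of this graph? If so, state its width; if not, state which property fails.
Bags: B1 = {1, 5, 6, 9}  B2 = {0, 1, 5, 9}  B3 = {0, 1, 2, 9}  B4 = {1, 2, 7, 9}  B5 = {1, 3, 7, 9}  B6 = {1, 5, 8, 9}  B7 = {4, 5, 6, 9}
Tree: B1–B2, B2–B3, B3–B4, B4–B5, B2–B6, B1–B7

Yes; width 3.

Every vertex of G appears in some bag (union = {0, 1, 2, 3, 4, 5, 6, 7, 8, 9}); every edge is covered by a bag; and for each vertex v the set of bags containing v is connected in the bag tree. The decomposition is therefore valid. The largest bag has 4 vertices, so the width is 3.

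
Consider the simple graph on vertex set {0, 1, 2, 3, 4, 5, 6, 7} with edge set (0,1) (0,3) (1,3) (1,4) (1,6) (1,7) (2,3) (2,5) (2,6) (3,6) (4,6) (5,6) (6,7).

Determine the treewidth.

2

A width-2 tree decomposition is:
Bags: B1 = {1, 4, 6}  B2 = {1, 3, 6}  B3 = {2, 3, 6}  B4 = {2, 5, 6}  B5 = {1, 6, 7}  B6 = {0, 1, 3}
Tree: B1–B2, B2–B3, B3–B4, B2–B5, B2–B6
Every bag has size at most 3, so the width is 3 − 1 = 2 and tw(G) ≤ 2. On the other hand G contains the 3-clique {0, 1, 3}. A clique must lie in a single bag of any decomposition, so no decomposition can have width below 2. Hence tw(G) = 2 exactly.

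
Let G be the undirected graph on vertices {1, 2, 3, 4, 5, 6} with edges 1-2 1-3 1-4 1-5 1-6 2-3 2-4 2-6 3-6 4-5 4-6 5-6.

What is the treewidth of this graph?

3

A width-3 tree decomposition is:
Bags: B1 = {1, 4, 5, 6}  B2 = {1, 2, 4, 6}  B3 = {1, 2, 3, 6}
Tree: B1–B2, B2–B3
The largest bag has 4 vertices, giving width 3; this decomposition certifies tw(G) ≤ 3. Conversely, {1, 2, 3, 6} is a clique of size 4, and the vertices of any clique must share a bag in every tree decomposition; so some bag has ≥ 4 vertices and tw(G) ≥ 3. Therefore the treewidth is 3.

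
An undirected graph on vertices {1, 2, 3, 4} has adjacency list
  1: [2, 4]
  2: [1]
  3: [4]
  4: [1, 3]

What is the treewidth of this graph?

A width-1 tree decomposition is:
Bags: B1 = {3, 4}  B2 = {1, 4}  B3 = {1, 2}
Tree: B1–B2, B2–B3
The largest bag has 2 vertices, giving width 1; this decomposition certifies tw(G) ≤ 1. G has an edge, so its treewidth is at least 1. The upper and lower bounds meet at 1, so that is the treewidth.

1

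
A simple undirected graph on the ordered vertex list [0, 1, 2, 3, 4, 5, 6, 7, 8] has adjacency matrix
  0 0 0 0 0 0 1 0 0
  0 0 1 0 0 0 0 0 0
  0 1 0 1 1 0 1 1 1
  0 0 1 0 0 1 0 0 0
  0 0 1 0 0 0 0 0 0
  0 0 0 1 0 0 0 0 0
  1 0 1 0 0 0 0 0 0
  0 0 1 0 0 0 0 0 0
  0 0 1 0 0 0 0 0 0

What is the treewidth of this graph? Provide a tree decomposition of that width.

Treewidth 1.
Bags: B1 = {2, 3}  B2 = {2, 7}  B3 = {2, 8}  B4 = {2, 4}  B5 = {3, 5}  B6 = {1, 2}  B7 = {2, 6}  B8 = {0, 6}
Tree: B1–B2, B2–B3, B2–B4, B1–B5, B4–B6, B1–B7, B7–B8

Each bag holds 2 vertices, so the decomposition has width 1, which upper-bounds the treewidth. Any graph with an edge has treewidth ≥ 1, and G has the edge 2–3. Hence tw(G) = 1 exactly.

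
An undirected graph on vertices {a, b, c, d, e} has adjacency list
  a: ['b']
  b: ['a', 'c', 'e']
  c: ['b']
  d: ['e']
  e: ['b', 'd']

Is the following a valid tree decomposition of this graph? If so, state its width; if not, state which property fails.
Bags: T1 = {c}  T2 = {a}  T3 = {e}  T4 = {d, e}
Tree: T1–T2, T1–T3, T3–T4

No — vertex b appears in no bag.

A tree decomposition must satisfy three properties: every vertex lies in some bag; for every edge, both endpoints lie together in some bag; and for every vertex, the bags containing it form a connected subtree. Here vertex b appears in no bag, so the decomposition is invalid.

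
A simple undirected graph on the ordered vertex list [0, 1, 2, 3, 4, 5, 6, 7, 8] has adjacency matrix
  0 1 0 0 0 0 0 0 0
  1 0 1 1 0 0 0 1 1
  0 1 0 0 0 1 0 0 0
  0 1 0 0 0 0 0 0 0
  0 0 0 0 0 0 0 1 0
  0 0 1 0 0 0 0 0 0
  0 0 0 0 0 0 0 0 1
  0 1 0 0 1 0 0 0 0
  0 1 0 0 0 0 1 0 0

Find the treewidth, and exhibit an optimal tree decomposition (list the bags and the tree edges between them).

Treewidth 1.
One such decomposition:
Bags: B1 = {1, 2}  B2 = {1, 7}  B3 = {4, 7}  B4 = {1, 8}  B5 = {1, 3}  B6 = {2, 5}  B7 = {6, 8}  B8 = {0, 1}
Tree: B1–B2, B2–B3, B2–B4, B2–B5, B1–B6, B4–B7, B1–B8

The largest bag has 2 vertices, giving width 1; this decomposition certifies tw(G) ≤ 1. G has an edge, so its treewidth is at least 1. Combining the bounds, tw(G) = 1.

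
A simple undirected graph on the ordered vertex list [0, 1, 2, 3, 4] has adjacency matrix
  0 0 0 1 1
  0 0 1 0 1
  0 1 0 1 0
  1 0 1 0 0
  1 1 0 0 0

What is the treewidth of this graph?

A width-2 tree decomposition is:
Bags: B1 = {0, 2, 3}  B2 = {0, 2, 4}  B3 = {1, 2, 4}
Tree: B1–B2, B2–B3
Each bag holds 3 vertices, so the decomposition has width 2, which upper-bounds the treewidth. Since 2–3–0–4–1–2 is a cycle in G, G is not acyclic. Forests are exactly the graphs of treewidth ≤ 1, so tw(G) ≥ 2. Combining the bounds, tw(G) = 2.

2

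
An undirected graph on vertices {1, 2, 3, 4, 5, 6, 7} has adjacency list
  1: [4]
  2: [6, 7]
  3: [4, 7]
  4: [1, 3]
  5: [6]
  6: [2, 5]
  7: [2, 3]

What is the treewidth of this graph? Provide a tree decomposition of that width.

Each bag holds 2 vertices, so the decomposition has width 1, which upper-bounds the treewidth. Since G has at least one edge (e.g. 1–4), it is not an edgeless graph, so tw(G) ≥ 1. The upper and lower bounds meet at 1, so that is the treewidth.

Treewidth 1.
Bags: B1 = {1, 4}  B2 = {3, 4}  B3 = {3, 7}  B4 = {2, 7}  B5 = {2, 6}  B6 = {5, 6}
Tree: B1–B2, B2–B3, B3–B4, B4–B5, B5–B6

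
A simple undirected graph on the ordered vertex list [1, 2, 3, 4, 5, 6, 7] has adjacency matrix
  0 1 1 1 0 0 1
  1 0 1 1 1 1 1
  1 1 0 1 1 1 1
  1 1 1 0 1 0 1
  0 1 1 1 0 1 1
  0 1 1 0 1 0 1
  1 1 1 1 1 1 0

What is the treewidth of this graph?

4

A width-4 tree decomposition is:
Bags: B1 = {2, 3, 4, 5, 7}  B2 = {1, 2, 3, 4, 7}  B3 = {2, 3, 5, 6, 7}
Tree: B1–B2, B1–B3
Every bag has size at most 5, so the width is 5 − 1 = 4 and tw(G) ≤ 4. On the other hand G contains the 5-clique {1, 2, 3, 4, 7}. A clique must lie in a single bag of any decomposition, so no decomposition can have width below 4. The upper and lower bounds meet at 4, so that is the treewidth.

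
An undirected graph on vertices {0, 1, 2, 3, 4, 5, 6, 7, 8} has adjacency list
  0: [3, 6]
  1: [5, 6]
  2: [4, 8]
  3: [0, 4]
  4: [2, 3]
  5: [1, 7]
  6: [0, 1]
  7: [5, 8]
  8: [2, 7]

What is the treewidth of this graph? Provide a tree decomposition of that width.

Each bag holds 3 vertices, so the decomposition has width 2, which upper-bounds the treewidth. The edges 3–0–6–1–5–7–8–2–4–3 form a cycle, so G is not a tree and its treewidth is at least 2. Hence tw(G) = 2 exactly.

Treewidth 2.
Bags: B1 = {0, 3, 6}  B2 = {1, 3, 6}  B3 = {1, 3, 5}  B4 = {3, 5, 7}  B5 = {3, 7, 8}  B6 = {2, 3, 8}  B7 = {2, 3, 4}
Tree: B1–B2, B2–B3, B3–B4, B4–B5, B5–B6, B6–B7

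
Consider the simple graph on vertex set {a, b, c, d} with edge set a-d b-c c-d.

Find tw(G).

A width-1 tree decomposition is:
Bags: B1 = {b, c}  B2 = {c, d}  B3 = {a, d}
Tree: B1–B2, B2–B3
Each bag holds 2 vertices, so the decomposition has width 1, which upper-bounds the treewidth. Any graph with an edge has treewidth ≥ 1, and G has the edge b–c. Combining the bounds, tw(G) = 1.

1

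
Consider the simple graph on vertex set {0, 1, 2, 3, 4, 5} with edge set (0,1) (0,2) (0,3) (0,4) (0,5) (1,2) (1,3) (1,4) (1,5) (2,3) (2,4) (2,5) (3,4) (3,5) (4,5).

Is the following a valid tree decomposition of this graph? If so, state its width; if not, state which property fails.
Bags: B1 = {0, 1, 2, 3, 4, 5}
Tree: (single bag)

Checking the three conditions: (i) the bags cover all of {0, 1, 2, 3, 4, 5}; (ii) for each edge, some bag contains both endpoints; (iii) the bags containing any fixed vertex form a subtree. All hold, so the decomposition is valid with width 6 − 1 = 5.

Yes; width 5.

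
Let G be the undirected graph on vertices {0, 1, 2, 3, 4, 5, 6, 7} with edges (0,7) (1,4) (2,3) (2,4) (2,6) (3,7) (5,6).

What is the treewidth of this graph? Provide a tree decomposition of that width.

Treewidth 1.
One such decomposition:
Bags: B1 = {2, 4}  B2 = {2, 3}  B3 = {1, 4}  B4 = {2, 6}  B5 = {3, 7}  B6 = {0, 7}  B7 = {5, 6}
Tree: B1–B2, B1–B3, B1–B4, B2–B5, B5–B6, B4–B7

The largest bag has 2 vertices, giving width 1; this decomposition certifies tw(G) ≤ 1. Since G has at least one edge (e.g. 2–4), it is not an edgeless graph, so tw(G) ≥ 1. Hence tw(G) = 1 exactly.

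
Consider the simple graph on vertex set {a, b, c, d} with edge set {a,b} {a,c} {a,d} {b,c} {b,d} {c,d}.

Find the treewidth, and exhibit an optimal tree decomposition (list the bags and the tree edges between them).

Treewidth 3.
One optimal decomposition is:
Bags: B1 = {a, b, c, d}
Tree: (single bag)

With just one bag of size 4, the width is 4 − 1 = 3, so tw(G) ≤ 3. On the other hand G contains the 4-clique {a, b, c, d}. A clique must lie in a single bag of any decomposition, so no decomposition can have width below 3. Combining the bounds, tw(G) = 3.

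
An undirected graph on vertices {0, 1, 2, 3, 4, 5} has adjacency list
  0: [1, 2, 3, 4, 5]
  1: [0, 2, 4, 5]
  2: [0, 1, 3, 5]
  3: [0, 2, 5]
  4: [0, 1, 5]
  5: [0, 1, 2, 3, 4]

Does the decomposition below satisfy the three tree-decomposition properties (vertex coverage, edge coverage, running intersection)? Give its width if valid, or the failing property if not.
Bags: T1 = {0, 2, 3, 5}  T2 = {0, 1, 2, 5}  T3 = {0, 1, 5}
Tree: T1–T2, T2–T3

No — vertex 4 appears in no bag.

A tree decomposition must satisfy three properties: every vertex lies in some bag; for every edge, both endpoints lie together in some bag; and for every vertex, the bags containing it form a connected subtree. Here vertex 4 appears in no bag, so the decomposition is invalid.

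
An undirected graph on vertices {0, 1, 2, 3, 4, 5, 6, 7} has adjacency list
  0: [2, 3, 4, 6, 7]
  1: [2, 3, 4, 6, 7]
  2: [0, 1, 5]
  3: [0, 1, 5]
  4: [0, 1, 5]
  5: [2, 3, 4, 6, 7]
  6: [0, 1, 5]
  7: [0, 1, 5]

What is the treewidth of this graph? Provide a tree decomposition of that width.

Treewidth 3.
One such decomposition:
Bags: B1 = {0, 1, 5, 7}  B2 = {0, 1, 2, 5}  B3 = {0, 1, 5, 6}  B4 = {0, 1, 3, 5}  B5 = {0, 1, 4, 5}
Tree: B1–B2, B2–B3, B3–B4, B4–B5

Every bag has size at most 4, so the width is 4 − 1 = 3 and tw(G) ≤ 3. For the lower bound: the 4 vertex sets {1,7}, {0,2}, {5}, {6} are disjoint, each induces a connected subgraph, and every pair is joined by at least one edge of G. Contracting each set to a single vertex therefore yields K_{4} as a minor, and since treewidth is minor-monotone, tw(G) ≥ tw(K_{4}) = 3. The upper and lower bounds meet at 3, so that is the treewidth.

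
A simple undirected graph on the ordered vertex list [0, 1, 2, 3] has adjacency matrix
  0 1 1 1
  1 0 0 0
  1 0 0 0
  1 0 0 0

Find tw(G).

1

A width-1 tree decomposition is:
Bags: B1 = {0, 1}  B2 = {0, 2}  B3 = {0, 3}
Tree: B1–B2, B2–B3
Every bag has size at most 2, so the width is 2 − 1 = 1 and tw(G) ≤ 1. Any graph with an edge has treewidth ≥ 1, and G has the edge 1–0. Hence tw(G) = 1 exactly.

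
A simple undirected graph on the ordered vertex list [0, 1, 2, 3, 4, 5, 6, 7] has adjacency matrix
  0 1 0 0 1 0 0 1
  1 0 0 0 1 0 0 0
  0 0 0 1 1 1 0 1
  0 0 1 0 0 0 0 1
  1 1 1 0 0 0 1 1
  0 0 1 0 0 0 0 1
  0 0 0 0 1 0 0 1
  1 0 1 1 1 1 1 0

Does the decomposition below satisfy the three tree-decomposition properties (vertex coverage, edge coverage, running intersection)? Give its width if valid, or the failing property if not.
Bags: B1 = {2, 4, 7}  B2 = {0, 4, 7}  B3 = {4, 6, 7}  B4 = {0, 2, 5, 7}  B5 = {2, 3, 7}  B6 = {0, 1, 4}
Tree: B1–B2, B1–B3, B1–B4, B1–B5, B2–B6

A tree decomposition must satisfy three properties: every vertex lies in some bag; for every edge, both endpoints lie together in some bag; and for every vertex, the bags containing it form a connected subtree. Here bags containing vertex 0 are not connected in the tree, so the decomposition is invalid.

No — bags containing vertex 0 are not connected in the tree.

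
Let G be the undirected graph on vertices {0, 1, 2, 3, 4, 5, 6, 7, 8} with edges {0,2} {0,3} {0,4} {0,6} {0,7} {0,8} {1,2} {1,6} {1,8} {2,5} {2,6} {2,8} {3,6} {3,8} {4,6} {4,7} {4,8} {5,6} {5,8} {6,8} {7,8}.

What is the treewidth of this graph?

3

A width-3 tree decomposition is:
Bags: B1 = {2, 5, 6, 8}  B2 = {0, 2, 6, 8}  B3 = {0, 4, 6, 8}  B4 = {1, 2, 6, 8}  B5 = {0, 4, 7, 8}  B6 = {0, 3, 6, 8}
Tree: B1–B2, B2–B3, B2–B4, B3–B5, B2–B6
Each bag holds 4 vertices, so the decomposition has width 3, which upper-bounds the treewidth. On the other hand G contains the 4-clique {0, 2, 6, 8}. A clique must lie in a single bag of any decomposition, so no decomposition can have width below 3. Therefore the treewidth is 3.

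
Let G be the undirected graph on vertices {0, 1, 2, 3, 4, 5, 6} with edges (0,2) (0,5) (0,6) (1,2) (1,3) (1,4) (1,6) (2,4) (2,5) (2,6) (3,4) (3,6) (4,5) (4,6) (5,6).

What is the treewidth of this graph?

3

A width-3 tree decomposition is:
Bags: B1 = {0, 2, 5, 6}  B2 = {2, 4, 5, 6}  B3 = {1, 2, 4, 6}  B4 = {1, 3, 4, 6}
Tree: B1–B2, B2–B3, B3–B4
Each bag holds 4 vertices, so the decomposition has width 3, which upper-bounds the treewidth. On the other hand G contains the 4-clique {0, 2, 5, 6}. A clique must lie in a single bag of any decomposition, so no decomposition can have width below 3. Hence tw(G) = 3 exactly.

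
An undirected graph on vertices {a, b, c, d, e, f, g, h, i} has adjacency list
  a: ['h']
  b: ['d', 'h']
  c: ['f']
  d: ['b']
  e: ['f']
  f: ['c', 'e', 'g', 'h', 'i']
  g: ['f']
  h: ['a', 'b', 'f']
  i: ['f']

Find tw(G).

A width-1 tree decomposition is:
Bags: B1 = {f, h}  B2 = {e, f}  B3 = {c, f}  B4 = {b, h}  B5 = {b, d}  B6 = {f, i}  B7 = {f, g}  B8 = {a, h}
Tree: B1–B2, B1–B3, B1–B4, B4–B5, B1–B6, B3–B7, B1–B8
Every bag has size at most 2, so the width is 2 − 1 = 1 and tw(G) ≤ 1. Any graph with an edge has treewidth ≥ 1, and G has the edge f–h. Hence tw(G) = 1 exactly.

1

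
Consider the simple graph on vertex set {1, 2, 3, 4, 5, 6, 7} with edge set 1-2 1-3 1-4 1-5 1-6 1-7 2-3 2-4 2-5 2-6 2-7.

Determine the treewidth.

A width-2 tree decomposition is:
Bags: B1 = {1, 2, 5}  B2 = {1, 2, 6}  B3 = {1, 2, 4}  B4 = {1, 2, 3}  B5 = {1, 2, 7}
Tree: B1–B2, B1–B3, B2–B4, B4–B5
The largest bag has 3 vertices, giving width 2; this decomposition certifies tw(G) ≤ 2. On the other hand G contains the 3-clique {1, 2, 3}. A clique must lie in a single bag of any decomposition, so no decomposition can have width below 2. Therefore the treewidth is 2.

2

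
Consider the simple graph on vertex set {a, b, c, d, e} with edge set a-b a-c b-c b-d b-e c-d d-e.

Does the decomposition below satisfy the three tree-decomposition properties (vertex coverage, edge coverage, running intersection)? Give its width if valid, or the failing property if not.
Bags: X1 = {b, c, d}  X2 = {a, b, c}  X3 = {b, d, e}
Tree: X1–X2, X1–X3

Yes; width 2.

Checking the three conditions: (i) the bags cover all of {a, b, c, d, e}; (ii) for each edge, some bag contains both endpoints; (iii) the bags containing any fixed vertex form a subtree. All hold, so the decomposition is valid with width 3 − 1 = 2.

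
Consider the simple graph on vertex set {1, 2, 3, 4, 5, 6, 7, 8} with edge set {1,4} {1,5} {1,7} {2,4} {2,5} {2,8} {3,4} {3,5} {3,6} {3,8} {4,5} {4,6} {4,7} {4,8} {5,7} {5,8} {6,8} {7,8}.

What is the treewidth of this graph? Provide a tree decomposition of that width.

The largest bag has 4 vertices, giving width 3; this decomposition certifies tw(G) ≤ 3. On the other hand G contains the 4-clique {2, 4, 5, 8}. A clique must lie in a single bag of any decomposition, so no decomposition can have width below 3. The upper and lower bounds meet at 3, so that is the treewidth.

Treewidth 3.
Bags: B1 = {3, 4, 6, 8}  B2 = {3, 4, 5, 8}  B3 = {2, 4, 5, 8}  B4 = {4, 5, 7, 8}  B5 = {1, 4, 5, 7}
Tree: B1–B2, B2–B3, B3–B4, B4–B5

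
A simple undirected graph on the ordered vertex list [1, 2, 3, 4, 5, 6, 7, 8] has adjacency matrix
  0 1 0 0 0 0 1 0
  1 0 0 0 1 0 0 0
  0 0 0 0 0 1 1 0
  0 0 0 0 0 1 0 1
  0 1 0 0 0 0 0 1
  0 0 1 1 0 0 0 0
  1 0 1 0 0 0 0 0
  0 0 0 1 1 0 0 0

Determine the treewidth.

A width-2 tree decomposition is:
Bags: B1 = {2, 5, 8}  B2 = {1, 2, 8}  B3 = {1, 7, 8}  B4 = {3, 7, 8}  B5 = {3, 6, 8}  B6 = {4, 6, 8}
Tree: B1–B2, B2–B3, B3–B4, B4–B5, B5–B6
Every bag has size at most 3, so the width is 3 − 1 = 2 and tw(G) ≤ 2. For the lower bound, G contains the cycle 8–5–2–1–7–3–6–4–8, so G is not a forest; only forests have treewidth ≤ 1, hence tw(G) ≥ 2. The upper and lower bounds meet at 2, so that is the treewidth.

2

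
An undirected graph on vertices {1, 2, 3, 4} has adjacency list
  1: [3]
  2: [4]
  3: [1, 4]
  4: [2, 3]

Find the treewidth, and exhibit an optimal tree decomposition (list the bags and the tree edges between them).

Each bag holds 2 vertices, so the decomposition has width 1, which upper-bounds the treewidth. Since G has at least one edge (e.g. 3–4), it is not an edgeless graph, so tw(G) ≥ 1. Hence tw(G) = 1 exactly.

Treewidth 1.
One optimal decomposition is:
Bags: B1 = {3, 4}  B2 = {2, 4}  B3 = {1, 3}
Tree: B1–B2, B1–B3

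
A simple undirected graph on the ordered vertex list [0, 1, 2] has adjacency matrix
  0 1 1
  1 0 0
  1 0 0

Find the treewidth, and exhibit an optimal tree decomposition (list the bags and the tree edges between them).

The largest bag has 2 vertices, giving width 1; this decomposition certifies tw(G) ≤ 1. Any graph with an edge has treewidth ≥ 1, and G has the edge 0–1. Hence tw(G) = 1 exactly.

Treewidth 1.
Bags: B1 = {0, 1}  B2 = {0, 2}
Tree: B1–B2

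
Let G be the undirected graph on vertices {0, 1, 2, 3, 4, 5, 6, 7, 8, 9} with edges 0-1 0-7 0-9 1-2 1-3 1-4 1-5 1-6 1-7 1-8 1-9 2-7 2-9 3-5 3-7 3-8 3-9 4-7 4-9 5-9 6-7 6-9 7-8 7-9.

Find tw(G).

A width-3 tree decomposition is:
Bags: B1 = {1, 3, 5, 9}  B2 = {1, 3, 7, 9}  B3 = {1, 4, 7, 9}  B4 = {1, 2, 7, 9}  B5 = {0, 1, 7, 9}  B6 = {1, 3, 7, 8}  B7 = {1, 6, 7, 9}
Tree: B1–B2, B2–B3, B3–B4, B3–B5, B2–B6, B4–B7
Every bag has size at most 4, so the width is 4 − 1 = 3 and tw(G) ≤ 3. Conversely, {1, 3, 5, 9} is a clique of size 4, and the vertices of any clique must share a bag in every tree decomposition; so some bag has ≥ 4 vertices and tw(G) ≥ 3. Hence tw(G) = 3 exactly.

3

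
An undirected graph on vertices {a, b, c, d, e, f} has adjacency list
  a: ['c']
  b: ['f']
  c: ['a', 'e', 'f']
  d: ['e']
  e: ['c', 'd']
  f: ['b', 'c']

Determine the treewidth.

1

A width-1 tree decomposition is:
Bags: B1 = {c, e}  B2 = {a, c}  B3 = {c, f}  B4 = {d, e}  B5 = {b, f}
Tree: B1–B2, B1–B3, B1–B4, B3–B5
Each bag holds 2 vertices, so the decomposition has width 1, which upper-bounds the treewidth. G has an edge, so its treewidth is at least 1. The upper and lower bounds meet at 1, so that is the treewidth.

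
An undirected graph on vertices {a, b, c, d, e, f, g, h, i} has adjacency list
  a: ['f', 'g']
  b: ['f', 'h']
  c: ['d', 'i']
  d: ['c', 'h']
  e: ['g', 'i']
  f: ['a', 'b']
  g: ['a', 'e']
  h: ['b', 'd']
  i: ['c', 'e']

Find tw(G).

A width-2 tree decomposition is:
Bags: B1 = {a, f, g}  B2 = {e, f, g}  B3 = {e, f, i}  B4 = {c, f, i}  B5 = {c, d, f}  B6 = {d, f, h}  B7 = {b, f, h}
Tree: B1–B2, B2–B3, B3–B4, B4–B5, B5–B6, B6–B7
Each bag holds 3 vertices, so the decomposition has width 2, which upper-bounds the treewidth. Since f–a–g–e–i–c–d–h–b–f is a cycle in G, G is not acyclic. Forests are exactly the graphs of treewidth ≤ 1, so tw(G) ≥ 2. The upper and lower bounds meet at 2, so that is the treewidth.

2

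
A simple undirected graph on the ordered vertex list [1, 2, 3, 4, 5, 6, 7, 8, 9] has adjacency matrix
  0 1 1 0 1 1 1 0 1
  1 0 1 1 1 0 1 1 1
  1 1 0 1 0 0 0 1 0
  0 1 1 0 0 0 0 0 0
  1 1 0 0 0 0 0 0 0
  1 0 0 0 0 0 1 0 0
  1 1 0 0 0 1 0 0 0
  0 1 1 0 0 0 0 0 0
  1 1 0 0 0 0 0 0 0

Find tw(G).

A width-2 tree decomposition is:
Bags: B1 = {1, 2, 7}  B2 = {1, 2, 3}  B3 = {1, 6, 7}  B4 = {1, 2, 9}  B5 = {2, 3, 8}  B6 = {2, 3, 4}  B7 = {1, 2, 5}
Tree: B1–B2, B1–B3, B2–B4, B2–B5, B5–B6, B1–B7
Every bag has size at most 3, so the width is 3 − 1 = 2 and tw(G) ≤ 2. For the lower bound, the 3 vertices {2, 3, 8} are pairwise adjacent, and any tree decomposition puts a clique entirely inside one bag — forcing width ≥ 2. Hence tw(G) = 2 exactly.

2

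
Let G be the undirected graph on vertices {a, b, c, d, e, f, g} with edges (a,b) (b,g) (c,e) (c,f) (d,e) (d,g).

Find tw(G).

1

A width-1 tree decomposition is:
Bags: B1 = {a, b}  B2 = {b, g}  B3 = {d, g}  B4 = {d, e}  B5 = {c, e}  B6 = {c, f}
Tree: B1–B2, B2–B3, B3–B4, B4–B5, B5–B6
The largest bag has 2 vertices, giving width 1; this decomposition certifies tw(G) ≤ 1. Any graph with an edge has treewidth ≥ 1, and G has the edge a–b. The upper and lower bounds meet at 1, so that is the treewidth.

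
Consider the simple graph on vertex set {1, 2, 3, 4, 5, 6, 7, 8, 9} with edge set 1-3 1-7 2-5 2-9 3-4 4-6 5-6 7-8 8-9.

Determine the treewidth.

A width-2 tree decomposition is:
Bags: B1 = {2, 5, 9}  B2 = {5, 6, 9}  B3 = {4, 6, 9}  B4 = {3, 4, 9}  B5 = {1, 3, 9}  B6 = {1, 7, 9}  B7 = {7, 8, 9}
Tree: B1–B2, B2–B3, B3–B4, B4–B5, B5–B6, B6–B7
Each bag holds 3 vertices, so the decomposition has width 2, which upper-bounds the treewidth. The edges 9–2–5–6–4–3–1–7–8–9 form a cycle, so G is not a tree and its treewidth is at least 2. Combining the bounds, tw(G) = 2.

2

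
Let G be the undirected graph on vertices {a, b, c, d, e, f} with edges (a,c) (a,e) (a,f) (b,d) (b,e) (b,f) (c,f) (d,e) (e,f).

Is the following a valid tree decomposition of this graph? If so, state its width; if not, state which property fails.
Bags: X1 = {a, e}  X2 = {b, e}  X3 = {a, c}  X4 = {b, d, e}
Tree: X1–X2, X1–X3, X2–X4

No — vertex f appears in no bag.

A tree decomposition must satisfy three properties: every vertex lies in some bag; for every edge, both endpoints lie together in some bag; and for every vertex, the bags containing it form a connected subtree. Here vertex f appears in no bag, so the decomposition is invalid.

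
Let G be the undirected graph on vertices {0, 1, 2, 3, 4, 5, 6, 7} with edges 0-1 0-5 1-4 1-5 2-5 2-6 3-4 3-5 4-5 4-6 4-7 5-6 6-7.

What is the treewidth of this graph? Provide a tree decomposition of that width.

The largest bag has 3 vertices, giving width 2; this decomposition certifies tw(G) ≤ 2. Conversely, {0, 1, 5} is a clique of size 3, and the vertices of any clique must share a bag in every tree decomposition; so some bag has ≥ 3 vertices and tw(G) ≥ 2. Therefore the treewidth is 2.

Treewidth 2.
Bags: B1 = {3, 4, 5}  B2 = {4, 5, 6}  B3 = {2, 5, 6}  B4 = {4, 6, 7}  B5 = {1, 4, 5}  B6 = {0, 1, 5}
Tree: B1–B2, B2–B3, B2–B4, B2–B5, B5–B6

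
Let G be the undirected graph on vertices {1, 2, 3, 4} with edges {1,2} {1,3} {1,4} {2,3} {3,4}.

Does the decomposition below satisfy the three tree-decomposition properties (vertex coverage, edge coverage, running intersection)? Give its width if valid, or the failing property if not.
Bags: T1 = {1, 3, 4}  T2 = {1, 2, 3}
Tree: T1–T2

Checking the three conditions: (i) the bags cover all of {1, 2, 3, 4}; (ii) for each edge, some bag contains both endpoints; (iii) the bags containing any fixed vertex form a subtree. All hold, so the decomposition is valid with width 3 − 1 = 2.

Yes; width 2.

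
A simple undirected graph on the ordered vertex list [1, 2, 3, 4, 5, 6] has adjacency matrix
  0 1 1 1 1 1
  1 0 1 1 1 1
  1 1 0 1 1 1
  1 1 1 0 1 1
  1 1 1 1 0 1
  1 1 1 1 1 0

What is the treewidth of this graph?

5

A width-5 tree decomposition is:
Bags: B1 = {1, 2, 3, 4, 5, 6}
Tree: (single bag)
A single bag containing all 6 vertices is trivially a valid decomposition of width 5. For the lower bound, the 6 vertices {1, 2, 3, 4, 5, 6} are pairwise adjacent, and any tree decomposition puts a clique entirely inside one bag — forcing width ≥ 5. Hence tw(G) = 5 exactly.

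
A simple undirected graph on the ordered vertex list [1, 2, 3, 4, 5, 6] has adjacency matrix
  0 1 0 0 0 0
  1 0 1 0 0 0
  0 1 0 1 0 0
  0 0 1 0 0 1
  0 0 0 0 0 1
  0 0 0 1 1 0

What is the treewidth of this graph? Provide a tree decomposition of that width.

The largest bag has 2 vertices, giving width 1; this decomposition certifies tw(G) ≤ 1. G has an edge, so its treewidth is at least 1. The upper and lower bounds meet at 1, so that is the treewidth.

Treewidth 1.
One such decomposition:
Bags: B1 = {5, 6}  B2 = {4, 6}  B3 = {3, 4}  B4 = {2, 3}  B5 = {1, 2}
Tree: B1–B2, B2–B3, B3–B4, B4–B5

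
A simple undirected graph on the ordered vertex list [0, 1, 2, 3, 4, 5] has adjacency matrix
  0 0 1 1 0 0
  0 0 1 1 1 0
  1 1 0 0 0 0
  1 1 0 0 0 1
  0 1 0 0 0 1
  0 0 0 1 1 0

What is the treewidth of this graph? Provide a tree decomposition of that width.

Treewidth 2.
Bags: B1 = {0, 2, 3}  B2 = {1, 2, 3}  B3 = {1, 3, 5}  B4 = {1, 4, 5}
Tree: B1–B2, B2–B3, B3–B4

The largest bag has 3 vertices, giving width 2; this decomposition certifies tw(G) ≤ 2. The edges 0–2–1–3–0 form a cycle, so G is not a tree and its treewidth is at least 2. Therefore the treewidth is 2.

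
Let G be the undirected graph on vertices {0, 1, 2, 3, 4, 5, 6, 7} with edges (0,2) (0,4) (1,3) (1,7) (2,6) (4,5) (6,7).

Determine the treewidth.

1

A width-1 tree decomposition is:
Bags: B1 = {4, 5}  B2 = {0, 4}  B3 = {0, 2}  B4 = {2, 6}  B5 = {6, 7}  B6 = {1, 7}  B7 = {1, 3}
Tree: B1–B2, B2–B3, B3–B4, B4–B5, B5–B6, B6–B7
The largest bag has 2 vertices, giving width 1; this decomposition certifies tw(G) ≤ 1. Since G has at least one edge (e.g. 5–4), it is not an edgeless graph, so tw(G) ≥ 1. The upper and lower bounds meet at 1, so that is the treewidth.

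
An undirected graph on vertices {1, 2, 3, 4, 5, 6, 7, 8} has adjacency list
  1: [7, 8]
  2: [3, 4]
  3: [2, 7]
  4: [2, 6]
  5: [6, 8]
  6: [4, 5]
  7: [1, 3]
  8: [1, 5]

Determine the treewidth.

A width-2 tree decomposition is:
Bags: B1 = {5, 6, 8}  B2 = {1, 6, 8}  B3 = {1, 6, 7}  B4 = {3, 6, 7}  B5 = {2, 3, 6}  B6 = {2, 4, 6}
Tree: B1–B2, B2–B3, B3–B4, B4–B5, B5–B6
Each bag holds 3 vertices, so the decomposition has width 2, which upper-bounds the treewidth. The edges 6–5–8–1–7–3–2–4–6 form a cycle, so G is not a tree and its treewidth is at least 2. Hence tw(G) = 2 exactly.

2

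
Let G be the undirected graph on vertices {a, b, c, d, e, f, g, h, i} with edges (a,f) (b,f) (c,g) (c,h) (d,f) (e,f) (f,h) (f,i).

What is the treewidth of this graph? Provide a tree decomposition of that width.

Every bag has size at most 2, so the width is 2 − 1 = 1 and tw(G) ≤ 1. G has an edge, so its treewidth is at least 1. Combining the bounds, tw(G) = 1.

Treewidth 1.
One optimal decomposition is:
Bags: B1 = {a, f}  B2 = {d, f}  B3 = {f, h}  B4 = {e, f}  B5 = {c, h}  B6 = {c, g}  B7 = {f, i}  B8 = {b, f}
Tree: B1–B2, B1–B3, B3–B4, B3–B5, B5–B6, B1–B7, B7–B8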